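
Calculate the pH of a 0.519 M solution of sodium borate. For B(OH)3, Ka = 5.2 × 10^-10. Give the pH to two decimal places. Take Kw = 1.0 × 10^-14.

pH = 11.50

B(OH)4- is the conjugate base of the weak acid B(OH)3.
Kb = Kw/Ka = 1.0×10^-14 / 5.2 × 10^-10 = 1.92 × 10^-5
From the ICE table, Kb = [OH-]²/(0.519 − [OH-]) = 1.92 × 10^-5.
Neglecting [OH-] in the denominator: [OH-] = √(1.92 × 10^-5 × 0.519) = 3.16 × 10^-3 M
([OH-]/C₀ = 0.61% < 5%, so the approximation holds.)
pOH = 2.50, so pH = 14.00 − pOH = 11.50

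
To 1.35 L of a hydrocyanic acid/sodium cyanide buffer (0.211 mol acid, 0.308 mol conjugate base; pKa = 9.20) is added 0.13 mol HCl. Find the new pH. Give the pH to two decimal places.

pH = 8.92

After neutralization: n(HCN) = 0.341 mol, n(CN-) = 0.178 mol.
Henderson–Hasselbalch with mole ratio 0.178/0.341: pH = 9.20 + (-0.282)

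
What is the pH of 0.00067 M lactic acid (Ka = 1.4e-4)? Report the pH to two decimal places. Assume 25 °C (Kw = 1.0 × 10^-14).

CH3CH(OH)COOH ⇌ CH3CH(OH)COO- + H+
Let x = [H+] at equilibrium. Ka = x²/(0.00067 − x).
Here C₀/Ka ≈ 4.79, so the small-x approximation fails. Use the quadratic:
x = (−Ka + √(Ka² + 4·Ka·C₀))/2 = 2.44 × 10^-4 M
pH = −log[H+] = −log(2.44 × 10^-4) = 3.61

pH = 3.61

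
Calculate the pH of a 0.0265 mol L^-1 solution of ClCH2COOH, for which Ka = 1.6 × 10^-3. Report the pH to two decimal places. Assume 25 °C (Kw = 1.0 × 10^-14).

ClCH2COOH ⇌ ClCH2COO- + H+
Ka = [H+]²/(0.0265 − [H+]) = 1.6 × 10^-3
Here C₀/Ka ≈ 16.6, so the small-[H+] approximation fails. Use the quadratic:
[H+] = [−0.0016 + √(0.0016² + 0.00017)]/2 = 5.76 × 10^-3 M
pH = −log(5.76 × 10^-3) = 2.24

pH = 2.24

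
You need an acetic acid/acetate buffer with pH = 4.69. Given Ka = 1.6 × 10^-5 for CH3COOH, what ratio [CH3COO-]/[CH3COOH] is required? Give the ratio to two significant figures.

pKa = -log(1.6 × 10^-5) = 4.796
pH = pKa + log(r) ⇒ log(r) = 4.69 − 4.796 = -0.106
r = [CH3COO-]/[CH3COOH] = 10^(-0.106) = 0.783

ratio = 0.78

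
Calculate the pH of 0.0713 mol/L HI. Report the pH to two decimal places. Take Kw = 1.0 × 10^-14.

pH = 1.15

HI is a strong acid and dissociates completely, so [H+] = 0.0713 M.
pH = -log(0.0713) = 1.15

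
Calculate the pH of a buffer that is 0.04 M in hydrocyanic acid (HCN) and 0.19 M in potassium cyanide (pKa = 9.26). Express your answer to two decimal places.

pH = 9.94

Henderson–Hasselbalch: pH = pKa + log([CN-]/[HCN]) = 9.26 + log(0.19/0.04)
pH = 9.26 + (+0.677) = 9.94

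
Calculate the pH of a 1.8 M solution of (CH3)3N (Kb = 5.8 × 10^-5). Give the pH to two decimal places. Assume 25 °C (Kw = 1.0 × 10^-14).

(CH3)3N + H2O ⇌ (CH3)3NH+ + OH-
Kb = x²/(1.8 − x) = 5.8 × 10^-5
Assume x ≪ 1.8: x ≈ √(5.8 × 10^-5 × 1.8) = 1.02 × 10^-2 M
pOH = −log(1.02 × 10^-2) = 1.99; pH = 14.00 − 1.99 = 12.01

pH = 12.01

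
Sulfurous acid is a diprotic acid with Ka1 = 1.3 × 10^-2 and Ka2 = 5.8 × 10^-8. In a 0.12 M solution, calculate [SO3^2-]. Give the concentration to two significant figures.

5.8 × 10^-8 M

First ionization gives [H+] ≈ [HSO3-] = 3.35 × 10^-2 M.
Second step: Ka2 = [H+][SO3^2-]/[HSO3-] ≈ [SO3^2-] (since [H+] ≈ [HSO3-]).
So [SO3^2-] ≈ Ka2.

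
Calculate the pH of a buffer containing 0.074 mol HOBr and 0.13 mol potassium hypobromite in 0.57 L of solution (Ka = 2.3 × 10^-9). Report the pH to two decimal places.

pH = 8.88

pKa = −log(2.3 × 10^-9) = 8.638
pH = pKa + log([A⁻]/[HA]) = 8.638 + log(0.13/0.074)
pH = 8.638 + (+0.245) = 8.88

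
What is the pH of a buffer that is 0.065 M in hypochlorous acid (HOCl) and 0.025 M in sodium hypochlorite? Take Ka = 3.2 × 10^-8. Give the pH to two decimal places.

pH = 7.08

pKa = −log(3.2 × 10^-8) = 7.495
pH = pKa + log([A⁻]/[HA]) = 7.495 + log(0.025/0.065)
pH = 7.495 + (-0.415) = 7.08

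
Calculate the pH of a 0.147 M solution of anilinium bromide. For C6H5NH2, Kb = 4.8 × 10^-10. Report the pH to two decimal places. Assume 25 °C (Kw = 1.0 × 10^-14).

C6H5NH3+ is the conjugate acid of the weak base C6H5NH2.
Ka = Kw/Kb = 1.0×10^-14 / 4.8 × 10^-10 = 2.08 × 10^-5
From the ICE table, Ka = x²/(0.147 − x) = 2.08 × 10^-5.
Assume x ≪ 0.147: x ≈ √(2.08 × 10^-5 × 0.147) = 1.75 × 10^-3 M
Check: 1.2% ionized — well under 5%, approximation valid.
pH = −log(1.75 × 10^-3) = 2.76

pH = 2.76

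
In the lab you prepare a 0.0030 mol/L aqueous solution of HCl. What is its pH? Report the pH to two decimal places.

pH = 2.52

HCl is a strong acid and dissociates completely, so [H+] = 0.0030 M.
pH = -log(0.003) = 2.52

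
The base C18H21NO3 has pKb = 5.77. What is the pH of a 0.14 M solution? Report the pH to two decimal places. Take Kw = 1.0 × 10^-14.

pH = 10.69

C18H21NO3 + H2O ⇌ C18H22NO3+ + OH-
Kb = 10^(−5.77) = 1.70 × 10^-6
Kb = [OH-]²/(0.14 − [OH-]) = 1.70 × 10^-6
Neglecting [OH-] in the denominator: [OH-] = √(1.70 × 10^-6 × 0.14) = 4.88 × 10^-4 M
([OH-]/C₀ = 0.35% < 5%, so the approximation holds.)
pOH = 3.31, so pH = 14.00 − pOH = 10.69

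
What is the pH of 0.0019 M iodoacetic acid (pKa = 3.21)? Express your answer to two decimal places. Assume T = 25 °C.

ICH2COOH ⇌ ICH2COO- + H+
Ka = 10^(−3.21) = 6.17 × 10^-4
Ka = x²/(0.0019 − x) = 6.17 × 10^-4
x is not negligible relative to C₀; solve x² + 0.000617·x − 1.17e-06 = 0.
x = [−0.000617 + √(0.000617² + 4.69e-06)]/2 = 8.17 × 10^-4 M
pH = −log[H+] = −log(8.17 × 10^-4) = 3.09

pH = 3.09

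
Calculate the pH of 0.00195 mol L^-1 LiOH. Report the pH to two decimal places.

LiOH is a strong base; [OH-] = 0.00195 M.
pOH = -log(0.00195) = 2.71
pH = 14.00 - 2.71 = 11.29

pH = 11.29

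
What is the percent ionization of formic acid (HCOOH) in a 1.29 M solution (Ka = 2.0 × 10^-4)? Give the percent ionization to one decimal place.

1.2%

HCOOH ⇌ HCOO- + H+; let x = [H+] at equilibrium.
x ≈ √(Ka·C₀) = √(2.0 × 10^-4 × 1.29) = 1.61 × 10^-2 M
Fraction ionized = 1.61 × 10^-2 / 1.29 = 0.0125 → 1.2%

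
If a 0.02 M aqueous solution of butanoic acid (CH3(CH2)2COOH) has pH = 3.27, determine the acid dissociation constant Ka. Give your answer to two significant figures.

Ka = 1.5 × 10^-5

[H+] = 10^(-3.27) = 5.37 × 10^-4 M
At equilibrium [HA] = 0.02 − 5.37 × 10^-4 = 1.95 × 10^-2 M
Ka = [H+][A-]/[HA] = (5.37 × 10^-4)² / 1.95 × 10^-2 = 1.5 × 10^-5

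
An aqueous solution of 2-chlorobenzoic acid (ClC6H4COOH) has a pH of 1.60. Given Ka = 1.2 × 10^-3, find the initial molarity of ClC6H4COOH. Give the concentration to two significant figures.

[H+] = 10^(-1.60) = 2.51 × 10^-2 M = x
Ka = x²/(C₀ − x) ⇒ C₀ = x + x²/Ka
C₀ = 2.51 × 10^-2 + (2.51 × 10^-2)²/(1.2 × 10^-3) = 5.50 × 10^-1 M

C₀ = 5.5 × 10^-1 M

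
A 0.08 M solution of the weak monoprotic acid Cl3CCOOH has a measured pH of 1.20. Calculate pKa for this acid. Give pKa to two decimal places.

pKa = 0.63

[H+] = 10^(-1.20) = 6.31 × 10^-2 M
At equilibrium [HA] = 0.08 − 6.31 × 10^-2 = 1.69 × 10^-2 M
Ka = [H+][A-]/[HA] = (6.31 × 10^-2)² / 1.69 × 10^-2 = 2.36 × 10^-1
pKa = -log(2.36 × 10^-1) = 0.63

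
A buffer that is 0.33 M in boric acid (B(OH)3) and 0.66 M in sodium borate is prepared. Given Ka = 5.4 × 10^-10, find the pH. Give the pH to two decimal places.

pH = 9.57

pKa = −log(5.4 × 10^-10) = 9.268
Using pH = pKa + log([base]/[acid]) with [base]/[acid] = 0.66/0.33:
pH = 9.268 + (+0.301) = 9.57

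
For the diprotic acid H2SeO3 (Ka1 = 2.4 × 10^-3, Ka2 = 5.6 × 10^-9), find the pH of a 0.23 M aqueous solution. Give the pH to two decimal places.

Ka1 ≫ Ka2, so treat the first dissociation as the only significant source of H+.
Ka1 = x²/(0.23 − x) = 2.4 × 10^-3
Solving the quadratic: x = (−Ka1 + √(Ka1² + 4·Ka1·C₀))/2 = 2.23 × 10^-2 M
pH = −log(2.23 × 10^-2) = 1.65

pH = 1.65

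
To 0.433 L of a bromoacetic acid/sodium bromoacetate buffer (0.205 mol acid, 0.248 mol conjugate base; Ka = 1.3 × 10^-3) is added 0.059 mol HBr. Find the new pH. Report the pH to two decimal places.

After neutralization: n(BrCH2COOH) = 0.264 mol, n(BrCH2COO-) = 0.189 mol.
pKa = −log(1.3 × 10^-3) = 2.886
Henderson–Hasselbalch with mole ratio 0.189/0.264: pH = 2.886 + (-0.145)

pH = 2.74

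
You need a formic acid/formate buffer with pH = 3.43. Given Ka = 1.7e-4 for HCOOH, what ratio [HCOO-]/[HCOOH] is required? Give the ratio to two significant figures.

pKa = -log(1.7 × 10^-4) = 3.770
pH = pKa + log(r) ⇒ log(r) = 3.43 − 3.770 = -0.340
r = [HCOO-]/[HCOOH] = 10^(-0.340) = 0.457

ratio = 0.46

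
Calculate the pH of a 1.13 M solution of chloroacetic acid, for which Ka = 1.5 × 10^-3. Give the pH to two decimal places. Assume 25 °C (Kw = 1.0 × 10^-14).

ClCH2COOH ⇌ ClCH2COO- + H+
From the ICE table, Ka = x²/(1.13 − x) = 1.5 × 10^-3.
Neglecting x in the denominator: x = √(1.5 × 10^-3 × 1.13) = 4.12 × 10^-2 M
pH = −log(4.12 × 10^-2) = 1.39

pH = 1.39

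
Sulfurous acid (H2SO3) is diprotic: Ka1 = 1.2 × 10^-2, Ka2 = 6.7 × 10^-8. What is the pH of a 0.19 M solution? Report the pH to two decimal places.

Since Ka1 ≫ Ka2, the first ionization dominates [H+].
Ka1 = x²/(0.19 − x) = 1.2 × 10^-2
Solving the quadratic: x = (−Ka1 + √(Ka1² + 4·Ka1·C₀))/2 = 4.21 × 10^-2 M
pH = −log(4.21 × 10^-2) = 1.38

pH = 1.38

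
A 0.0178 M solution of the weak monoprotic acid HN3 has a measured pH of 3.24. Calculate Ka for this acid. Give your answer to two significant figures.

Ka = 1.9 × 10^-5

[H+] = 10^(-3.24) = 5.75 × 10^-4 M
At equilibrium [HA] = 0.0178 − 5.75 × 10^-4 = 1.72 × 10^-2 M
Ka = [H+][A-]/[HA] = (5.75 × 10^-4)² / 1.72 × 10^-2 = 1.9 × 10^-5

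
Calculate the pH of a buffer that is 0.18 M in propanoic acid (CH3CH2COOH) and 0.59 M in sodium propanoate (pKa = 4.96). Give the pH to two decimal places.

Using pH = pKa + log([base]/[acid]) with [base]/[acid] = 0.59/0.18:
pH = 4.96 + (+0.516) = 5.48

pH = 5.48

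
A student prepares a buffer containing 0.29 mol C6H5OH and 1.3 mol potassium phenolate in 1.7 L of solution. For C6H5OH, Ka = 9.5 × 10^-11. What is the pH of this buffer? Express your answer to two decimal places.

pKa = −log(9.5 × 10^-11) = 10.022
pH = pKa + log([A⁻]/[HA]) = 10.022 + log(1.3/0.29)
pH = 10.022 + (+0.652) = 10.67

pH = 10.67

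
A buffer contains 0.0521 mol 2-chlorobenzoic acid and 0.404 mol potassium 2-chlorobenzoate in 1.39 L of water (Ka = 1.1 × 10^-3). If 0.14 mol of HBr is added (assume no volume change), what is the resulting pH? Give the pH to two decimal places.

Added H+ converts ClC6H4COO- to ClC6H4COOH: ClC6H4COOH → 0.192 mol, ClC6H4COO- → 0.264 mol.
pKa = −log(1.1 × 10^-3) = 2.959
pH = pKa + log(n_ClC6H4COO-/n_ClC6H4COOH) = 2.959 + log(0.264/0.192) = 2.959 + (+0.138)

pH = 3.10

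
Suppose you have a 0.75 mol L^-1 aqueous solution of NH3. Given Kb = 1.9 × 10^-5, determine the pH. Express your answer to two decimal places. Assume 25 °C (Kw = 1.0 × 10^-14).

NH3 + H2O ⇌ NH4+ + OH-
Kb = x²/(0.75 − x) = 1.9 × 10^-5
Since Kb ≪ C₀, x ≈ √(Kb·C₀) = 3.77 × 10^-3 M.
pOH = 2.42, so pH = 14.00 − pOH = 11.58

pH = 11.58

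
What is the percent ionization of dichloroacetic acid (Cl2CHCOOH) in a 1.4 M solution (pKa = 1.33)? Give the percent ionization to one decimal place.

16.7%

Cl2CHCOOH ⇌ Cl2CHCOO- + H+; let x = [H+] at equilibrium.
Ka = 10^(−1.33) = 4.68 × 10^-2
Solve x² + 0.0468x − 0.0655 = 0 → x = 2.34 × 10^-1 M
Fraction ionized = 2.34 × 10^-1 / 1.4 = 0.1671 → 16.7%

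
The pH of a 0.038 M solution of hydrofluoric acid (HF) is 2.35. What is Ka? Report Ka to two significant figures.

Ka = 6.0 × 10^-4

[H+] = 10^(-2.35) = 4.47 × 10^-3 M
At equilibrium [HA] = 0.038 − 4.47 × 10^-3 = 3.35 × 10^-2 M
Ka = [H+][A-]/[HA] = (4.47 × 10^-3)² / 3.35 × 10^-2 = 6.0 × 10^-4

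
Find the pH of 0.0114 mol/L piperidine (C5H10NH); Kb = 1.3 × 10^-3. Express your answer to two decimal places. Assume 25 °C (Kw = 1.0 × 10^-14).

C5H10NH + H2O ⇌ C5H10NH2+ + OH-
Kb = [OH-]²/(0.0114 − [OH-]) = 1.3 × 10^-3
[OH-] is not negligible relative to C₀; solve [OH-]² + 0.0013·[OH-] − 1.48e-05 = 0.
[OH-] = (−Kb + √(Kb² + 4·Kb·C₀))/2 = 3.25 × 10^-3 M
pOH = 2.49, so pH = 14.00 − pOH = 11.51

pH = 11.51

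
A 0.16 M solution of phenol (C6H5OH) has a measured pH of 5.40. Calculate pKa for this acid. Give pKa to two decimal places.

[H+] = 10^(-5.40) = 3.98 × 10^-6 M
At equilibrium [HA] = 0.16 − 3.98 × 10^-6 = 1.60 × 10^-1 M
Ka = [H+][A-]/[HA] = (3.98 × 10^-6)² / 1.60 × 10^-1 = 9.90 × 10^-11
pKa = -log(9.90 × 10^-11) = 10.00

pKa = 10.00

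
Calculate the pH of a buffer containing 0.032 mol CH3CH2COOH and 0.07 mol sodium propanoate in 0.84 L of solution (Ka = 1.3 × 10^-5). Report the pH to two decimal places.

pH = 5.23

pKa = −log(1.3 × 10^-5) = 4.886
pH = pKa + log([A⁻]/[HA]) = 4.886 + log(0.07/0.032)
pH = 4.886 + (+0.340) = 5.23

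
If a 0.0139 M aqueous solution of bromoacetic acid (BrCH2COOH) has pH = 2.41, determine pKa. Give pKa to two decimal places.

[H+] = 10^(-2.41) = 3.89 × 10^-3 M
At equilibrium [HA] = 0.0139 − 3.89 × 10^-3 = 1.00 × 10^-2 M
Ka = [H+][A-]/[HA] = (3.89 × 10^-3)² / 1.00 × 10^-2 = 1.51 × 10^-3
pKa = -log(1.51 × 10^-3) = 2.82

pKa = 2.82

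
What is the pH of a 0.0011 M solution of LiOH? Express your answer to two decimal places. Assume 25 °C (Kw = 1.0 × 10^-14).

LiOH is a strong base; [OH-] = 0.0011 M.
pOH = -log(0.0011) = 2.96
pH = 14.00 - 2.96 = 11.04

pH = 11.04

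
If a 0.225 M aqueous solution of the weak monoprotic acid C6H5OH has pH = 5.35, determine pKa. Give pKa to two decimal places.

[H+] = 10^(-5.35) = 4.47 × 10^-6 M
At equilibrium [HA] = 0.225 − 4.47 × 10^-6 = 2.25 × 10^-1 M
Ka = [H+][A-]/[HA] = (4.47 × 10^-6)² / 2.25 × 10^-1 = 8.88 × 10^-11
pKa = -log(8.88 × 10^-11) = 10.05

pKa = 10.05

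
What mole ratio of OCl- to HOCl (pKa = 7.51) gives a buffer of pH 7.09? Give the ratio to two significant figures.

ratio = 0.38

pH = pKa + log(r) ⇒ log(r) = 7.09 − 7.51 = -0.42
r = [OCl-]/[HOCl] = 10^(-0.42) = 0.38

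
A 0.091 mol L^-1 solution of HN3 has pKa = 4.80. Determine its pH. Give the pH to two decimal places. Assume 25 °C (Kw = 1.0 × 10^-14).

pH = 2.92

HN3 ⇌ N3- + H+
Ka = 10^(−4.80) = 1.58 × 10^-5
Ka = x²/(0.091 − x) = 1.58 × 10^-5
Since Ka ≪ C₀, x ≈ √(Ka·C₀) = 1.20 × 10^-3 M.
pH = −log(1.20 × 10^-3) = 2.92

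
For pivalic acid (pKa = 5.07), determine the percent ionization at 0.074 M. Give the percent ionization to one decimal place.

(CH3)3CCOOH ⇌ (CH3)3CCOO- + H+; let x = [H+] at equilibrium.
Ka = 10^(−5.07) = 8.51 × 10^-6
x ≈ √(Ka·C₀) = √(8.51 × 10^-6 × 0.074) = 7.94 × 10^-4 M
Fraction ionized = 7.94 × 10^-4 / 0.074 = 0.0107 → 1.1%

1.1%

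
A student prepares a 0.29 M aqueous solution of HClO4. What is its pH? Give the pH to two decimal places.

pH = 0.54

HClO4 is a strong acid and dissociates completely, so [H+] = 0.29 M.
pH = -log(0.29) = 0.54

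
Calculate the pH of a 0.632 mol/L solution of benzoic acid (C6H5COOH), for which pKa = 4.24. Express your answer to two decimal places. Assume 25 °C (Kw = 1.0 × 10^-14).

pH = 2.22

C6H5COOH ⇌ C6H5COO- + H+
Ka = 10^(−4.24) = 5.75 × 10^-5
Ka = [H+]²/(0.632 − [H+]) = 5.75 × 10^-5
Assume [H+] ≪ 0.632: [H+] ≈ √(5.75 × 10^-5 × 0.632) = 6.03 × 10^-3 M
pH = −log[H+] = −log(6.03 × 10^-3) = 2.22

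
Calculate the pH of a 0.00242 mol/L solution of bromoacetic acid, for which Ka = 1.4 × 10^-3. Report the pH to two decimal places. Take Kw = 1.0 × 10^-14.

pH = 2.90

BrCH2COOH ⇌ BrCH2COO- + H+
From the ICE table, Ka = [H+]²/(0.00242 − [H+]) = 1.4 × 10^-3.
Here C₀/Ka ≈ 1.73, so the small-[H+] approximation fails. Use the quadratic:
[H+] = (−Ka + √(Ka² + 4·Ka·C₀))/2 = 1.27 × 10^-3 M
pH = −log[H+] = −log(1.27 × 10^-3) = 2.90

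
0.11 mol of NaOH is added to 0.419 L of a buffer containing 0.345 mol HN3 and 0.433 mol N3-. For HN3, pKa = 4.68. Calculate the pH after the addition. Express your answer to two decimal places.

After neutralization: n(HN3) = 0.235 mol, n(N3-) = 0.543 mol.
pH = pKa + log(n_N3-/n_HN3) = 4.68 + log(0.543/0.235) = 4.68 + (+0.364)

pH = 5.04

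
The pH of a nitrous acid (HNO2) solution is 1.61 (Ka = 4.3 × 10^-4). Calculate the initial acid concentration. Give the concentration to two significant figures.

C₀ = 1.4 M

[H+] = 10^(-1.61) = 2.45 × 10^-2 M = x
Ka = x²/(C₀ − x) ⇒ C₀ = x + x²/Ka
C₀ = 2.45 × 10^-2 + (2.45 × 10^-2)²/(4.3 × 10^-4) = 1.42 M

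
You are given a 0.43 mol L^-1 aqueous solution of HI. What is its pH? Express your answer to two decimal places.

pH = 0.37

HI is a strong acid and dissociates completely, so [H+] = 0.43 M.
pH = -log(0.43) = 0.37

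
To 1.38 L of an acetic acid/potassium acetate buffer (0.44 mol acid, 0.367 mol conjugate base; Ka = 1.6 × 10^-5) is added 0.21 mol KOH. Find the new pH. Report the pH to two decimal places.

OH- converts CH3COOH to CH3COO-: CH3COOH → 0.23 mol, CH3COO- → 0.577 mol.
pKa = −log(1.6 × 10^-5) = 4.796
Henderson–Hasselbalch with mole ratio 0.577/0.23: pH = 4.796 + (+0.399)

pH = 5.20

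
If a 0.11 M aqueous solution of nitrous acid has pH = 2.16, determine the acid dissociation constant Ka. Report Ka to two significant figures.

[H+] = 10^(-2.16) = 6.92 × 10^-3 M
At equilibrium [HA] = 0.11 − 6.92 × 10^-3 = 1.03 × 10^-1 M
Ka = [H+][A-]/[HA] = (6.92 × 10^-3)² / 1.03 × 10^-1 = 4.6 × 10^-4

Ka = 4.6 × 10^-4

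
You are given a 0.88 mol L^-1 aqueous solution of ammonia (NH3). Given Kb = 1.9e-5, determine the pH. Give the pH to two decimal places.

pH = 11.61

NH3 + H2O ⇌ NH4+ + OH-
From the ICE table, Kb = [OH-]²/(0.88 − [OH-]) = 1.9 × 10^-5.
Since Kb ≪ C₀, [OH-] ≈ √(Kb·C₀) = 4.09 × 10^-3 M.
pOH = −log(4.09 × 10^-3) = 2.39; pH = 14.00 − 2.39 = 11.61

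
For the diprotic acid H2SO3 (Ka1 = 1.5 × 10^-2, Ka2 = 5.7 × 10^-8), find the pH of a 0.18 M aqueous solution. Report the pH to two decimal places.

Ka1 ≫ Ka2, so treat the first dissociation as the only significant source of H+.
Ka1 = x²/(0.18 − x) = 1.5 × 10^-2
Solving the quadratic: x = (−Ka1 + √(Ka1² + 4·Ka1·C₀))/2 = 4.50 × 10^-2 M
pH = −log(4.50 × 10^-2) = 1.35

pH = 1.35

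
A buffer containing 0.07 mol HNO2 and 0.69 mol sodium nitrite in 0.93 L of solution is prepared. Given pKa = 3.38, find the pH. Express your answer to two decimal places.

pH = 4.37

pH = pKa + log([A⁻]/[HA]) = 3.38 + log(0.69/0.07)
pH = 3.38 + (+0.994) = 4.37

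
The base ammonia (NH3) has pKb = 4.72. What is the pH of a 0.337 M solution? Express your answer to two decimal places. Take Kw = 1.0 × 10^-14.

NH3 + H2O ⇌ NH4+ + OH-
Kb = 10^(−4.72) = 1.91 × 10^-5
From the ICE table, Kb = x²/(0.337 − x) = 1.91 × 10^-5.
Assume x ≪ 0.337: x ≈ √(1.91 × 10^-5 × 0.337) = 2.54 × 10^-3 M
Check: 0.75% ionized — well under 5%, approximation valid.
pOH = 2.60, so pH = 14.00 − pOH = 11.40

pH = 11.40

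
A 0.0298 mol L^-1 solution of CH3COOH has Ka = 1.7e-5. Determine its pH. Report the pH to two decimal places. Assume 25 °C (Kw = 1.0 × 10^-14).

CH3COOH ⇌ CH3COO- + H+
From the ICE table, Ka = x²/(0.0298 − x) = 1.7 × 10^-5.
Neglecting x in the denominator: x = √(1.7 × 10^-5 × 0.0298) = 7.12 × 10^-4 M
pH = −log[H+] = −log(7.12 × 10^-4) = 3.15

pH = 3.15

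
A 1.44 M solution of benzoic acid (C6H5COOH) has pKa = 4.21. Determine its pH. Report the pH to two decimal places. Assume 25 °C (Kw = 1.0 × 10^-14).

pH = 2.03

C6H5COOH ⇌ C6H5COO- + H+
Ka = 10^(−4.21) = 6.17 × 10^-5
From the ICE table, Ka = [H+]²/(1.44 − [H+]) = 6.17 × 10^-5.
Since Ka ≪ C₀, [H+] ≈ √(Ka·C₀) = 9.43 × 10^-3 M.
Check: 0.65% ionized — well under 5%, approximation valid.
pH = −log[H+] = −log(9.43 × 10^-3) = 2.03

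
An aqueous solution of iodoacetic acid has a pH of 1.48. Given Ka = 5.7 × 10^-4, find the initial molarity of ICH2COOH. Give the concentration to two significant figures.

[H+] = 10^(-1.48) = 3.31 × 10^-2 M = x
Ka = x²/(C₀ − x) ⇒ C₀ = x + x²/Ka
C₀ = 3.31 × 10^-2 + (3.31 × 10^-2)²/(5.7 × 10^-4) = 1.96 M

C₀ = 2.0 M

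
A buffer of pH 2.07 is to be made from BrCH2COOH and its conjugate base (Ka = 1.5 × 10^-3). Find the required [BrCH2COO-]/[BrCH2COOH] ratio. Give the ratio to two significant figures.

pKa = -log(1.5 × 10^-3) = 2.824
pH = pKa + log(r) ⇒ log(r) = 2.07 − 2.824 = -0.754
r = [BrCH2COO-]/[BrCH2COOH] = 10^(-0.754) = 0.176

ratio = 0.18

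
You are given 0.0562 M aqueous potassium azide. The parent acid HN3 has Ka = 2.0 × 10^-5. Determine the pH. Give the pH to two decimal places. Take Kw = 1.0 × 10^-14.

pH = 8.72

N3- is the conjugate base of the weak acid HN3.
Kb = Kw/Ka = 1.0×10^-14 / 2.0 × 10^-5 = 5.00 × 10^-10
Kb = x²/(0.0562 − x) = 5.00 × 10^-10
Assume x ≪ 0.0562: x ≈ √(5.00 × 10^-10 × 0.0562) = 5.30 × 10^-6 M
pOH = 5.28, so pH = 14.00 − pOH = 8.72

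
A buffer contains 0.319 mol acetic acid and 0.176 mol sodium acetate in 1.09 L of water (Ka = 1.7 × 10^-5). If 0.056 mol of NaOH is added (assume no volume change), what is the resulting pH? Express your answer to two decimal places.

pH = 4.72

After neutralization: n(CH3COOH) = 0.263 mol, n(CH3COO-) = 0.232 mol.
pKa = −log(1.7 × 10^-5) = 4.770
Henderson–Hasselbalch with mole ratio 0.232/0.263: pH = 4.770 + (-0.054)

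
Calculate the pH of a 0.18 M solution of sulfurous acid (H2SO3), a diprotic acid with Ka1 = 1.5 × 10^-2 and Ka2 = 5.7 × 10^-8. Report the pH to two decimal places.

pH = 1.35

Since Ka1 ≫ Ka2, the first ionization dominates [H+].
Ka1 = x²/(0.18 − x) = 1.5 × 10^-2
Solving the quadratic: x = (−Ka1 + √(Ka1² + 4·Ka1·C₀))/2 = 4.50 × 10^-2 M
pH = −log(4.50 × 10^-2) = 1.35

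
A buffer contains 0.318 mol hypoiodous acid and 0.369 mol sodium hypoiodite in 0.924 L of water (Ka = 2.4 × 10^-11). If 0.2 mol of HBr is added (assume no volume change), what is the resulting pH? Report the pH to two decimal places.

pH = 10.13

Added H+ converts OI- to HOI: HOI → 0.518 mol, OI- → 0.169 mol.
pKa = −log(2.4 × 10^-11) = 10.620
Henderson–Hasselbalch with mole ratio 0.169/0.518: pH = 10.620 + (-0.486)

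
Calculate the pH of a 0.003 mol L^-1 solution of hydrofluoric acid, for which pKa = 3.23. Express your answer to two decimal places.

HF ⇌ F- + H+
Ka = 10^(−3.23) = 5.89 × 10^-4
Ka = [H+]²/(0.003 − [H+]) = 5.89 × 10^-4
Here C₀/Ka ≈ 5.09, so the small-[H+] approximation fails. Use the quadratic:
[H+] = (−Ka + √(Ka² + 4·Ka·C₀))/2 = 1.07 × 10^-3 M
pH = −log[H+] = −log(1.07 × 10^-3) = 2.97

pH = 2.97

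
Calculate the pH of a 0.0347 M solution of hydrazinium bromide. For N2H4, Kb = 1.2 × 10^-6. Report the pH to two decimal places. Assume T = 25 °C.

N2H5+ is the conjugate acid of the weak base N2H4.
Ka = Kw/Kb = 1.0×10^-14 / 1.2 × 10^-6 = 8.33 × 10^-9
Ka = [H+]²/(0.0347 − [H+]) = 8.33 × 10^-9
Since Ka ≪ C₀, [H+] ≈ √(Ka·C₀) = 1.70 × 10^-5 M.
Check: 0.049% ionized — well under 5%, approximation valid.
pH = −log(1.70 × 10^-5) = 4.77

pH = 4.77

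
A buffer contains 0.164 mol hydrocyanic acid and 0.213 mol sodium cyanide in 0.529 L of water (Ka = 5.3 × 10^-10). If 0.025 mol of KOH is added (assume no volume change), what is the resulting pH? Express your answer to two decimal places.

pH = 9.51

OH- converts HCN to CN-: HCN → 0.139 mol, CN- → 0.238 mol.
pKa = −log(5.3 × 10^-10) = 9.276
pH = pKa + log(n_CN-/n_HCN) = 9.276 + log(0.238/0.139) = 9.276 + (+0.234)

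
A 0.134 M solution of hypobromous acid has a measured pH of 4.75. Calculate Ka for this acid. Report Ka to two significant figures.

Ka = 2.4 × 10^-9

[H+] = 10^(-4.75) = 1.78 × 10^-5 M
At equilibrium [HA] = 0.134 − 1.78 × 10^-5 = 1.34 × 10^-1 M
Ka = [H+][A-]/[HA] = (1.78 × 10^-5)² / 1.34 × 10^-1 = 2.4 × 10^-9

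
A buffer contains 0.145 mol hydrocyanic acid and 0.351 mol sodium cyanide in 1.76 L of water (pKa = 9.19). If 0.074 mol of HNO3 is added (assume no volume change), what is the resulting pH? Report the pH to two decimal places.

Added H+ converts CN- to HCN: HCN → 0.219 mol, CN- → 0.277 mol.
Henderson–Hasselbalch with mole ratio 0.277/0.219: pH = 9.19 + (+0.102)

pH = 9.29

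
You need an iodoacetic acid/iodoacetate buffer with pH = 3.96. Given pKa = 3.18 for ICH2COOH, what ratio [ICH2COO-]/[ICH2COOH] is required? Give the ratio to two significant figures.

pH = pKa + log(r) ⇒ log(r) = 3.96 − 3.18 = +0.78
r = [ICH2COO-]/[ICH2COOH] = 10^(+0.78) = 6.03

ratio = 6.0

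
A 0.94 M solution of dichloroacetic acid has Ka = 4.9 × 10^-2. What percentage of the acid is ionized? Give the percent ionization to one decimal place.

20.4%

Cl2CHCOOH ⇌ Cl2CHCOO- + H+; let x = [H+] at equilibrium.
Solve x² + 0.049x − 0.0461 = 0 → x = 1.92 × 10^-1 M
% ionization = x/C₀ × 100% = 1.92 × 10^-1/0.94 × 100% = 20.4%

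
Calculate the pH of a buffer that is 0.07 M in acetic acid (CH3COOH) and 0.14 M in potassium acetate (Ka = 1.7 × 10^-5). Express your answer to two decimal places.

pH = 5.07

pKa = −log(1.7 × 10^-5) = 4.770
Henderson–Hasselbalch: pH = pKa + log([CH3COO-]/[CH3COOH]) = 4.770 + log(0.14/0.07)
pH = 4.770 + (+0.301) = 5.07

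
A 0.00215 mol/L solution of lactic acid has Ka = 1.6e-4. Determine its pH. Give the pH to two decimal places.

CH3CH(OH)COOH ⇌ CH3CH(OH)COO- + H+
Ka = x²/(0.00215 − x) = 1.6 × 10^-4
Here C₀/Ka ≈ 13.4, so the small-x approximation fails. Use the quadratic:
x = (−Ka + √(Ka² + 4·Ka·C₀))/2 = 5.12 × 10^-4 M
pH = −log[H+] = −log(5.12 × 10^-4) = 3.29

pH = 3.29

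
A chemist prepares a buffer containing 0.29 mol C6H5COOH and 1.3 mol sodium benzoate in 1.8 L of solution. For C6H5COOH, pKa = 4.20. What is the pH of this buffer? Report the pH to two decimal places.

Using pH = pKa + log([base]/[acid]) with [base]/[acid] = 1.3/0.29:
pH = 4.20 + (+0.652) = 4.85

pH = 4.85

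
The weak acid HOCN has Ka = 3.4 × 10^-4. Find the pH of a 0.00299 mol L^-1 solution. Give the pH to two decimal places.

pH = 3.07

HOCN ⇌ OCN- + H+
From the ICE table, Ka = [H+]²/(0.00299 − [H+]) = 3.4 × 10^-4.
The 5% rule fails; solving [H+]² + Ka·[H+] − Ka·C₀ = 0 exactly:
[H+] = [−0.00034 + √(0.00034² + 4.07e-06)]/2 = 8.52 × 10^-4 M
pH = −log[H+] = −log(8.52 × 10^-4) = 3.07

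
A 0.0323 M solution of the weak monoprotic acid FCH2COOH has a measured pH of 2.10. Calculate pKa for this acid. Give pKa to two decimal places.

pKa = 2.59

[H+] = 10^(-2.10) = 7.94 × 10^-3 M
At equilibrium [HA] = 0.0323 − 7.94 × 10^-3 = 2.44 × 10^-2 M
Ka = [H+][A-]/[HA] = (7.94 × 10^-3)² / 2.44 × 10^-2 = 2.58 × 10^-3
pKa = -log(2.58 × 10^-3) = 2.59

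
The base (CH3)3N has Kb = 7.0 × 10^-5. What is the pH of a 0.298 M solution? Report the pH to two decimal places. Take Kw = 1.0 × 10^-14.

(CH3)3N + H2O ⇌ (CH3)3NH+ + OH-
Kb = [OH-]²/(0.298 − [OH-]) = 7.0 × 10^-5
Since Kb ≪ C₀, [OH-] ≈ √(Kb·C₀) = 4.57 × 10^-3 M.
pOH = −log(4.57 × 10^-3) = 2.34; pH = 14.00 − 2.34 = 11.66

pH = 11.66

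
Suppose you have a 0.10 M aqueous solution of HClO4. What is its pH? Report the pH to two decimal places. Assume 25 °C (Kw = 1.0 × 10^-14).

pH = 1.00

HClO4 is a strong acid and dissociates completely, so [H+] = 0.10 M.
pH = -log(0.1) = 1.00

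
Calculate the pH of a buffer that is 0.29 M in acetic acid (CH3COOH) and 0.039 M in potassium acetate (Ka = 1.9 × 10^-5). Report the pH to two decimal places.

pH = 3.85

pKa = −log(1.9 × 10^-5) = 4.721
Henderson–Hasselbalch: pH = pKa + log([CH3COO-]/[CH3COOH]) = 4.721 + log(0.039/0.29)
pH = 4.721 + (-0.871) = 3.85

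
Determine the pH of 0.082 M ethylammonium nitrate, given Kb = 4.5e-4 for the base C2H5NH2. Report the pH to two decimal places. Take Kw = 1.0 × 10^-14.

pH = 5.87

C2H5NH3+ is the conjugate acid of the weak base C2H5NH2.
Ka = Kw/Kb = 1.0×10^-14 / 4.5 × 10^-4 = 2.22 × 10^-11
From the ICE table, Ka = x²/(0.082 − x) = 2.22 × 10^-11.
Since Ka ≪ C₀, x ≈ √(Ka·C₀) = 1.35 × 10^-6 M.
Check: 0.0016% ionized — well under 5%, approximation valid.
pH = −log[H+] = −log(1.35 × 10^-6) = 5.87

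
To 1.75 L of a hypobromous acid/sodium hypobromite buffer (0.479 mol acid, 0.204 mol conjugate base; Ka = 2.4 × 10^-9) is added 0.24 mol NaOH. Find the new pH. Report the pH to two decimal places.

OH- converts HOBr to OBr-: HOBr → 0.239 mol, OBr- → 0.444 mol.
pKa = −log(2.4 × 10^-9) = 8.620
pH = pKa + log(n_OBr-/n_HOBr) = 8.620 + log(0.444/0.239) = 8.620 + (+0.269)

pH = 8.89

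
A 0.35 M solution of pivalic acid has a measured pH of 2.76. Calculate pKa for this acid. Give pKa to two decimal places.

pKa = 5.06

[H+] = 10^(-2.76) = 1.74 × 10^-3 M
At equilibrium [HA] = 0.35 − 1.74 × 10^-3 = 3.48 × 10^-1 M
Ka = [H+][A-]/[HA] = (1.74 × 10^-3)² / 3.48 × 10^-1 = 8.70 × 10^-6
pKa = -log(8.70 × 10^-6) = 5.06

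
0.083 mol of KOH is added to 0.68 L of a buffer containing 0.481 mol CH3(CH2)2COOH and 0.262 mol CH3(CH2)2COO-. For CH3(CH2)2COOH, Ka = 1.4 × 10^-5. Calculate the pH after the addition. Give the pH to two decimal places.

OH- converts CH3(CH2)2COOH to CH3(CH2)2COO-: CH3(CH2)2COOH → 0.398 mol, CH3(CH2)2COO- → 0.345 mol.
pKa = −log(1.4 × 10^-5) = 4.854
pH = pKa + log([A⁻]/[HA]) = 4.854 + log(0.345/0.398) = 4.854 -0.062

pH = 4.79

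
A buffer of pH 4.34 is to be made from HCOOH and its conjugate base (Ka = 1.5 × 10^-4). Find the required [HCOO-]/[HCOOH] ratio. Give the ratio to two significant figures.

ratio = 3.3

pKa = -log(1.5 × 10^-4) = 3.824
pH = pKa + log(r) ⇒ log(r) = 4.34 − 3.824 = +0.516
r = [HCOO-]/[HCOOH] = 10^(+0.516) = 3.28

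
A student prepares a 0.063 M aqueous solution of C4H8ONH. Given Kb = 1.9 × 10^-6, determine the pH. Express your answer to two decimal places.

pH = 10.54

C4H8ONH + H2O ⇌ C4H8ONH2+ + OH-
From the ICE table, Kb = [OH-]²/(0.063 − [OH-]) = 1.9 × 10^-6.
Assume [OH-] ≪ 0.063: [OH-] ≈ √(1.9 × 10^-6 × 0.063) = 3.46 × 10^-4 M
pOH = 3.46, so pH = 14.00 − pOH = 10.54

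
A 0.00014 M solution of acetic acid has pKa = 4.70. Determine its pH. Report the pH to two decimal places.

pH = 4.36

CH3COOH ⇌ CH3COO- + H+
Ka = 10^(−4.70) = 2.00 × 10^-5
Ka = [H+]²/(0.00014 − [H+]) = 2.00 × 10^-5
Here C₀/Ka ≈ 7, so the small-[H+] approximation fails. Use the quadratic:
[H+] = [−2e-05 + √(2e-05² + 1.12e-08)]/2 = 4.39 × 10^-5 M
pH = −log[H+] = −log(4.39 × 10^-5) = 4.36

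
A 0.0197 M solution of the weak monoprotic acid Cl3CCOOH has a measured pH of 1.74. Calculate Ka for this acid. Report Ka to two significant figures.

[H+] = 10^(-1.74) = 1.82 × 10^-2 M
At equilibrium [HA] = 0.0197 − 1.82 × 10^-2 = 1.50 × 10^-3 M
Ka = [H+][A-]/[HA] = (1.82 × 10^-2)² / 1.50 × 10^-3 = 2.2 × 10^-1

Ka = 2.2 × 10^-1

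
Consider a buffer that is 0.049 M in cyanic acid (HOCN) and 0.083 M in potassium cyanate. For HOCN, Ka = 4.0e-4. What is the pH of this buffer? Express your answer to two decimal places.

pKa = −log(4.0 × 10^-4) = 3.398
Using pH = pKa + log([base]/[acid]) with [base]/[acid] = 0.083/0.049:
pH = 3.398 + (+0.229) = 3.63

pH = 3.63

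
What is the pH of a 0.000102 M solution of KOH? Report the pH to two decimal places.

KOH is a strong base; [OH-] = 0.000102 M.
pOH = -log(0.000102) = 3.99
pH = 14.00 - 3.99 = 10.01

pH = 10.01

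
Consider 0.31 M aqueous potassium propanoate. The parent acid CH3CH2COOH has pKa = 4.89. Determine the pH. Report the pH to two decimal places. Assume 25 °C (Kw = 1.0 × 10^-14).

pH = 9.19

CH3CH2COO- is the conjugate base of the weak acid CH3CH2COOH.
Ka = 10^(−4.89) = 1.29 × 10^-5
Kb = Kw/Ka = 1.0×10^-14 / 1.29 × 10^-5 = 7.75 × 10^-10
From the ICE table, Kb = [OH-]²/(0.31 − [OH-]) = 7.75 × 10^-10.
Since Kb ≪ C₀, [OH-] ≈ √(Kb·C₀) = 1.55 × 10^-5 M.
pOH = 4.81, so pH = 14.00 − pOH = 9.19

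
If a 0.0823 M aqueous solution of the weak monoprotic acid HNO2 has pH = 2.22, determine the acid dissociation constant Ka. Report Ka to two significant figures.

[H+] = 10^(-2.22) = 6.03 × 10^-3 M
At equilibrium [HA] = 0.0823 − 6.03 × 10^-3 = 7.63 × 10^-2 M
Ka = [H+][A-]/[HA] = (6.03 × 10^-3)² / 7.63 × 10^-2 = 4.8 × 10^-4

Ka = 4.8 × 10^-4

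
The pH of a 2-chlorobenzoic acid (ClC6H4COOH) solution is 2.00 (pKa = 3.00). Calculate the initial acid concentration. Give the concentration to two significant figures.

[H+] = 10^(-2.00) = 1.00 × 10^-2 M = x
Ka = 10^(−3.00) = 1.00 × 10^-3
Ka = x²/(C₀ − x) ⇒ C₀ = x + x²/Ka
C₀ = 1.00 × 10^-2 + (1.00 × 10^-2)²/(1.00 × 10^-3) = 1.10 × 10^-1 M

C₀ = 1.1 × 10^-1 M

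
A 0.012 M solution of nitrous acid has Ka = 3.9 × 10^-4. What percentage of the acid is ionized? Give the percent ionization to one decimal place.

16.5%

HNO2 ⇌ NO2- + H+; let x = [H+] at equilibrium.
Ka = x²/(C₀ − x); solving the quadratic gives x = 1.98 × 10^-3 M.
Fraction ionized = 1.98 × 10^-3 / 0.012 = 0.1650 → 16.5%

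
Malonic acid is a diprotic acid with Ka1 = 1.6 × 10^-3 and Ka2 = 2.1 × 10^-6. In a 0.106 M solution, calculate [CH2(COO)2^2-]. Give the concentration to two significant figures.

First ionization gives [H+] ≈ [CH2(COOH)COO-] = 1.22 × 10^-2 M.
Second step: Ka2 = [H+][CH2(COO)2^2-]/[CH2(COOH)COO-] ≈ [CH2(COO)2^2-] (since [H+] ≈ [CH2(COOH)COO-]).
So [CH2(COO)2^2-] ≈ Ka2.

2.1 × 10^-6 M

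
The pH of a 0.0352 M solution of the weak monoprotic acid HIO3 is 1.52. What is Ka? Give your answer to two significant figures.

Ka = 1.8 × 10^-1

[H+] = 10^(-1.52) = 3.02 × 10^-2 M
At equilibrium [HA] = 0.0352 − 3.02 × 10^-2 = 5.00 × 10^-3 M
Ka = [H+][A-]/[HA] = (3.02 × 10^-2)² / 5.00 × 10^-3 = 1.8 × 10^-1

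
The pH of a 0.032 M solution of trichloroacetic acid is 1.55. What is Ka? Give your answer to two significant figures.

Ka = 2.1 × 10^-1

[H+] = 10^(-1.55) = 2.82 × 10^-2 M
At equilibrium [HA] = 0.032 − 2.82 × 10^-2 = 3.80 × 10^-3 M
Ka = [H+][A-]/[HA] = (2.82 × 10^-2)² / 3.80 × 10^-3 = 2.1 × 10^-1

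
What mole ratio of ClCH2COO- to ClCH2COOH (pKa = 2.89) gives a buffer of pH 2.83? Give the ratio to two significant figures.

pH = pKa + log(r) ⇒ log(r) = 2.83 − 2.89 = -0.06
r = [ClCH2COO-]/[ClCH2COOH] = 10^(-0.06) = 0.871

ratio = 0.87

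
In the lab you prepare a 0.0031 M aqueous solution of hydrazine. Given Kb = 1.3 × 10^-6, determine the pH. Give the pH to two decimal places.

N2H4 + H2O ⇌ N2H5+ + OH-
Kb = x²/(0.0031 − x) = 1.3 × 10^-6
Neglecting x in the denominator: x = √(1.3 × 10^-6 × 0.0031) = 6.35 × 10^-5 M
Check: 2% ionized — well under 5%, approximation valid.
pOH = 4.20, so pH = 14.00 − pOH = 9.80

pH = 9.80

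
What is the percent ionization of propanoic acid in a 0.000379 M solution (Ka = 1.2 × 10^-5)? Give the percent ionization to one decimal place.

CH3CH2COOH ⇌ CH3CH2COO- + H+; let x = [H+] at equilibrium.
Ka = x²/(C₀ − x); solving the quadratic gives x = 6.17 × 10^-5 M.
Fraction ionized = 6.17 × 10^-5 / 0.000379 = 0.1628 → 16.3%

16.3%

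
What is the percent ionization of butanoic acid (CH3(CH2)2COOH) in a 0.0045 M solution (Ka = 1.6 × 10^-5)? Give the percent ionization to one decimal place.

CH3(CH2)2COOH ⇌ CH3(CH2)2COO- + H+; let x = [H+] at equilibrium.
Ka = x²/(C₀ − x); solving the quadratic gives x = 2.60 × 10^-4 M.
% ionization = x/C₀ × 100% = 2.60 × 10^-4/0.0045 × 100% = 5.8%

5.8%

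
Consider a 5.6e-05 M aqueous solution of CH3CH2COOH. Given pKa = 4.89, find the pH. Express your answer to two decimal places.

pH = 4.67

CH3CH2COOH ⇌ CH3CH2COO- + H+
Ka = 10^(−4.89) = 1.29 × 10^-5
Ka = [H+]²/(5.6e-05 − [H+]) = 1.29 × 10^-5
Here C₀/Ka ≈ 4.34, so the small-[H+] approximation fails. Use the quadratic:
[H+] = (−Ka + √(Ka² + 4·Ka·C₀))/2 = 2.12 × 10^-5 M
pH = −log[H+] = −log(2.12 × 10^-5) = 4.67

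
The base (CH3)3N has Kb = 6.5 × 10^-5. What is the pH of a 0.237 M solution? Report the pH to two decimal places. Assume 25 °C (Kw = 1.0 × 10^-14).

pH = 11.59

(CH3)3N + H2O ⇌ (CH3)3NH+ + OH-
From the ICE table, Kb = [OH-]²/(0.237 − [OH-]) = 6.5 × 10^-5.
Since Kb ≪ C₀, [OH-] ≈ √(Kb·C₀) = 3.92 × 10^-3 M.
pOH = −log(3.92 × 10^-3) = 2.41; pH = 14.00 − 2.41 = 11.59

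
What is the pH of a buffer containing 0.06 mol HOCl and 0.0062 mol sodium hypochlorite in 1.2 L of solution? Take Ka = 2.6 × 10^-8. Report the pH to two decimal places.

pH = 6.60

pKa = −log(2.6 × 10^-8) = 7.585
pH = pKa + log([A⁻]/[HA]) = 7.585 + log(0.0062/0.06)
pH = 7.585 + (-0.986) = 6.60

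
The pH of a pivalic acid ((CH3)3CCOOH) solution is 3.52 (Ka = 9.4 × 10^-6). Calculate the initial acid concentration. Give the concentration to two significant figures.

[H+] = 10^(-3.52) = 3.02 × 10^-4 M = x
Ka = x²/(C₀ − x) ⇒ C₀ = x + x²/Ka
C₀ = 3.02 × 10^-4 + (3.02 × 10^-4)²/(9.4 × 10^-6) = 1.00 × 10^-2 M

C₀ = 1.0 × 10^-2 M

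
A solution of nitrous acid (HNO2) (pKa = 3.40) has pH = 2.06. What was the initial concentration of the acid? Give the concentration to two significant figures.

[H+] = 10^(-2.06) = 8.71 × 10^-3 M = x
Ka = 10^(−3.40) = 3.98 × 10^-4
Ka = x²/(C₀ − x) ⇒ C₀ = x + x²/Ka
C₀ = 8.71 × 10^-3 + (8.71 × 10^-3)²/(3.98 × 10^-4) = 1.99 × 10^-1 M

C₀ = 2.0 × 10^-1 M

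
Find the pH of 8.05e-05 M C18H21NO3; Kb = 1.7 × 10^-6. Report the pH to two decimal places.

pH = 9.04

C18H21NO3 + H2O ⇌ C18H22NO3+ + OH-
Kb = [OH-]²/(8.05e-05 − [OH-]) = 1.7 × 10^-6
[OH-] is not negligible relative to C₀; solve [OH-]² + 1.7e-06·[OH-] − 1.37e-10 = 0.
[OH-] = (−Kb + √(Kb² + 4·Kb·C₀))/2 = 1.09 × 10^-5 M
pOH = 4.96, so pH = 14.00 − pOH = 9.04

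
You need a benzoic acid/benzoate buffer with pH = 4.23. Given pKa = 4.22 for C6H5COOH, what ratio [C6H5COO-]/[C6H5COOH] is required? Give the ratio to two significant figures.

pH = pKa + log(r) ⇒ log(r) = 4.23 − 4.22 = +0.01
r = [C6H5COO-]/[C6H5COOH] = 10^(+0.01) = 1.02

ratio = 1.0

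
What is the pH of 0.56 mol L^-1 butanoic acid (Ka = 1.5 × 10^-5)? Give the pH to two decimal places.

pH = 2.54

CH3(CH2)2COOH ⇌ CH3(CH2)2COO- + H+
Ka = [H+]²/(0.56 − [H+]) = 1.5 × 10^-5
Neglecting [H+] in the denominator: [H+] = √(1.5 × 10^-5 × 0.56) = 2.90 × 10^-3 M
Check: 0.52% ionized — well under 5%, approximation valid.
pH = −log(2.90 × 10^-3) = 2.54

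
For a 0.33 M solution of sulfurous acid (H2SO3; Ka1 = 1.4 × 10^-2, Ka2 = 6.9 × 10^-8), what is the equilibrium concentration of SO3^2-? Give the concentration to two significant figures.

6.9 × 10^-8 M

First ionization gives [H+] ≈ [HSO3-] = 6.13 × 10^-2 M.
Second step: Ka2 = [H+][SO3^2-]/[HSO3-] ≈ [SO3^2-] (since [H+] ≈ [HSO3-]).
So [SO3^2-] ≈ Ka2.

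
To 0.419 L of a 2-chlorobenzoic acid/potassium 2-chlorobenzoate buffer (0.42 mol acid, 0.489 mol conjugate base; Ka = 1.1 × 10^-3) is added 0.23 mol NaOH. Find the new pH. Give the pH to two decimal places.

pH = 3.54

OH- converts ClC6H4COOH to ClC6H4COO-: ClC6H4COOH → 0.19 mol, ClC6H4COO- → 0.719 mol.
pKa = −log(1.1 × 10^-3) = 2.959
pH = pKa + log([A⁻]/[HA]) = 2.959 + log(0.719/0.19) = 2.959 +0.578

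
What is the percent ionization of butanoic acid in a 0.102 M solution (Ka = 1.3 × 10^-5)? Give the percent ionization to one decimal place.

1.1%

CH3(CH2)2COOH ⇌ CH3(CH2)2COO- + H+; let x = [H+] at equilibrium.
x ≈ √(Ka·C₀) = √(1.3 × 10^-5 × 0.102) = 1.15 × 10^-3 M
Fraction ionized = 1.15 × 10^-3 / 0.102 = 0.0113 → 1.1%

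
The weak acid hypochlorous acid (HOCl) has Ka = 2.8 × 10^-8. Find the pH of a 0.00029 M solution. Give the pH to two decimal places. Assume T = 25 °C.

HOCl ⇌ OCl- + H+
From the ICE table, Ka = [H+]²/(0.00029 − [H+]) = 2.8 × 10^-8.
Neglecting [H+] in the denominator: [H+] = √(2.8 × 10^-8 × 0.00029) = 2.85 × 10^-6 M
([H+]/C₀ = 0.98% < 5%, so the approximation holds.)
pH = −log(2.85 × 10^-6) = 5.55

pH = 5.55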